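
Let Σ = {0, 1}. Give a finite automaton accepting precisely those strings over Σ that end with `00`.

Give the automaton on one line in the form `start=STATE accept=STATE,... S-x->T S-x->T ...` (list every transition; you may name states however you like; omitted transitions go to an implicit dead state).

Remember how much of `00` the current input suffix matches. State q0 means no match yet; q1 means the last symbol is `0`; q2 means the last 2 symbols are `00`. Only q2 accepts. On a mismatch, fall back to the longest proper suffix that is still a prefix of `00`.
A 3-state machine:
        0   1  
>  q0   q1  q0 
   q1   q2  q0 
 * q2   q2  q0 
(> = start, * = accepting)

start=q0 accept=q2 q0-0->q1 q0-1->q0 q1-0->q2 q1-1->q0 q2-0->q2 q2-1->q0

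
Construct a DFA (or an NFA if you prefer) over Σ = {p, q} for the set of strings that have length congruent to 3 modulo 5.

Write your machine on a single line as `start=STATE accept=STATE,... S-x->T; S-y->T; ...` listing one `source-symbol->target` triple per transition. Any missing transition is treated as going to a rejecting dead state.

start=s0; accept=s3; s0-p->s1; s0-q->s1; s1-p->s2; s1-q->s2; s2-p->s3; s2-q->s3; s3-p->s4; s3-q->s4; s4-p->s0; s4-q->s0

Only the length mod 5 matters, so use a 5-cycle: from any state, every input symbol moves to the next state, wrapping s4 back to s0. Mark s3 accepting.
A 5-state machine:
        p   q  
>  s0   s1  s1 
   s1   s2  s2 
   s2   s3  s3 
 * s3   s4  s4 
   s4   s0  s0 
(> = start, * = accepting)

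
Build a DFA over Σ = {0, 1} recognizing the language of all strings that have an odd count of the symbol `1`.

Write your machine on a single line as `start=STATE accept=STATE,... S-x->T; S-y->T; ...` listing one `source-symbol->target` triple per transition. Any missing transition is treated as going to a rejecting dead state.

The only thing that matters is how many `1`s have appeared, reduced mod 2. Use one state per residue: q0 for 0, …, q1 for 1. Reading `1` moves to the next residue; anything else stays put. q1 is accepting.
2 states suffice.
        0   1  
>  q0   q0  q1 
 * q1   q1  q0 
(> = start, * = accepting)

start=q0; accept=q1; q0-0->q0; q0-1->q1; q1-0->q1; q1-1->q0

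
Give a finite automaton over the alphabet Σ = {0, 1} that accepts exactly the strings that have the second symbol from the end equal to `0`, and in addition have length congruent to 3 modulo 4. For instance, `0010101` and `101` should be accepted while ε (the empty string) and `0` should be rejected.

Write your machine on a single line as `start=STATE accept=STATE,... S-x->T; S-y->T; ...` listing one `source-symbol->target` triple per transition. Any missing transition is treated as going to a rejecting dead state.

start=s0; accept=s4; s0-0->s1; s0-1->s1; s1-0->s2; s1-1->s3; s2-0->s4; s2-1->s4; s3-0->s5; s3-1->s5; s4-0->s0; s4-1->s0; s5-0->s0; s5-1->s0

Run two small machines in parallel and take their product. One (7 states) tracks the last 2 symbols read; the other (4 states) tracks the input length modulo 4. Each combined state is a pair, one component from each; accept when both components accept. Equivalent product states are then merged.
        0   1  
>  s0   s1  s1 
   s1   s2  s3 
   s2   s4  s4 
   s3   s5  s5 
 * s4   s0  s0 
   s5   s0  s0 
(> = start, * = accepting)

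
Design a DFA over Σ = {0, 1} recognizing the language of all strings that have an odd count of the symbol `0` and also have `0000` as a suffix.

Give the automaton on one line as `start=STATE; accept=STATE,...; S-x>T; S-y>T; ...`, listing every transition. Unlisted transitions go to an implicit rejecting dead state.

start=A; accept=F; A-0>B; A-1>A; B-0>C; B-1>B; C-0>D; C-1>A; D-0>E; D-1>B; E-0>F; E-1>A; F-0>E; F-1>B

Build one automaton per condition and run them in lockstep. One (2 states) tracks the count of `0`s modulo 2; the other (5 states) tracks how much of the suffix `0000` has currently been matched. Each combined state is a pair, one component from each; accept when both components accept. Minimizing collapses redundant product states.
6 states suffice.
       0  1 
>  A   B  A 
   B   C  B 
   C   D  A 
   D   E  B 
   E   F  A 
 * F   E  B 
(> = start, * = accepting)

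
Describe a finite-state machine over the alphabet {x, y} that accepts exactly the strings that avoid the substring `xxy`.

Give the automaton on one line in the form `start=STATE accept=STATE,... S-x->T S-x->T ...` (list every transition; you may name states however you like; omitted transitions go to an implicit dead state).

Track partial matches of the forbidden pattern `xxy`. State D is a dead state reached once `xxy` has occurred; every other state accepts. A means no part of `xxy` is currently matched.
With 4 states:
       x  y 
>* A   B  A 
 * B   C  A 
 * C   C  D 
   D   D  D 
(> = start, * = accepting)

start=A accept=A,B,C A-x->B A-y->A B-x->C B-y->A C-x->C C-y->D D-x->D D-y->D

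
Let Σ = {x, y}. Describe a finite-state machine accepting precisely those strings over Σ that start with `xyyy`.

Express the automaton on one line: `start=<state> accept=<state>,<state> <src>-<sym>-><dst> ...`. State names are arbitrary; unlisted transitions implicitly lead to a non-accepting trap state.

Walk along `xyyy` while the input agrees: from q0 take `x` to q1, and so on. Any deviation drops to the rejecting sink q5. Once q4 is reached the prefix is confirmed and every continuation is accepted.
        x   y  
>  q0   q1  q5 
   q1   q5  q2 
   q2   q5  q3 
   q3   q5  q4 
 * q4   q4  q4 
   q5   q5  q5 
(> = start, * = accepting)

start=q0 accept=q4 q0-x->q1 q0-y->q5 q1-x->q5 q1-y->q2 q2-x->q5 q2-y->q3 q3-x->q5 q3-y->q4 q4-x->q4 q4-y->q4 q5-x->q5 q5-y->q5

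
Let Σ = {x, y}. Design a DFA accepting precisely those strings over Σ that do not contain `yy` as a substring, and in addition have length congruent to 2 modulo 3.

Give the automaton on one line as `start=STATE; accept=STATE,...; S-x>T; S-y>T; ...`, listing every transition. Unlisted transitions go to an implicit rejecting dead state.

Build one automaton per condition and run them in lockstep. One (3 states) tracks partial matches of the forbidden pattern `yy`; the other (3 states) tracks the input length modulo 3. Each combined state is a pair, one component from each; accept when both components accept. Minimizing collapses redundant product states.
With 7 states:
        x   y  
>  q0   q1  q2 
   q1   q3  q4 
   q2   q3  q5 
 * q3   q0  q6 
 * q4   q0  q5 
   q5   q5  q5 
   q6   q1  q5 
(> = start, * = accepting)

start=q0; accept=q3,q4; q0-x>q1; q0-y>q2; q1-x>q3; q1-y>q4; q2-x>q3; q2-y>q5; q3-x>q0; q3-y>q6; q4-x>q0; q4-y>q5; q5-x>q5; q5-y>q5; q6-x>q1; q6-y>q5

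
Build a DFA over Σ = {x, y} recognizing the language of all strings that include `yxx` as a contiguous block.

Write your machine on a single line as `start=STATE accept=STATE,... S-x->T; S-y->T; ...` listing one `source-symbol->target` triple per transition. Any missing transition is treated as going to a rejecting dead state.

start=A; accept=D; A-x->A; A-y->B; B-x->C; B-y->B; C-x->D; C-y->B; D-x->D; D-y->D

States A..C record the length of the longest prefix of `yxx` that matches the current input suffix. Reaching D means `yxx` has been seen, and we stay there forever. Accept from D.
With 4 states:
       x  y 
>  A   A  B 
   B   C  B 
   C   D  B 
 * D   D  D 
(> = start, * = accepting)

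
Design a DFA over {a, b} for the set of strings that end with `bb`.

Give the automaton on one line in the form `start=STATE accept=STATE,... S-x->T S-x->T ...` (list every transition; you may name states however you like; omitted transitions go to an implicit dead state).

start=s0 accept=s2 s0-a->s0 s0-b->s1 s1-a->s0 s1-b->s2 s2-a->s0 s2-b->s2

Remember how much of `bb` the current input suffix matches. State s0 means no match yet; s1 means the last symbol is `b`; s2 means the last 2 symbols are `bb`. Only s2 accepts. On a mismatch, fall back to the longest proper suffix that is still a prefix of `bb`.
3 states suffice.
        a   b  
>  s0   s0  s1 
   s1   s0  s2 
 * s2   s0  s2 
(> = start, * = accepting)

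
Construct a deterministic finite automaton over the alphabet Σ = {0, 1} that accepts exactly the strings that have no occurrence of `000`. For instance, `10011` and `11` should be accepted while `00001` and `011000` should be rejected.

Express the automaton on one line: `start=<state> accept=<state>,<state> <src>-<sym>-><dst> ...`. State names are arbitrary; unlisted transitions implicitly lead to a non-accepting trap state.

Track partial matches of the forbidden pattern `000`. State q3 is a dead state reached once `000` has occurred; every other state accepts. q0 means no part of `000` is currently matched.
A 4-state machine:
        0   1  
>* q0   q1  q0 
 * q1   q2  q0 
 * q2   q3  q0 
   q3   q3  q3 
(> = start, * = accepting)

start=q0 accept=q0,q1,q2 q0-0->q1 q0-1->q0 q1-0->q2 q1-1->q0 q2-0->q3 q2-1->q0 q3-0->q3 q3-1->q3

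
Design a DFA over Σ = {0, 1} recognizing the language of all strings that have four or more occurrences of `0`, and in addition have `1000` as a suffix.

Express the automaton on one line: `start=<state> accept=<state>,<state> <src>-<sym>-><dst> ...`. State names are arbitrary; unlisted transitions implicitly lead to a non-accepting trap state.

start=S0 accept=S5 S0-0->S1 S0-1->S0 S1-0->S1 S1-1->S2 S2-0->S3 S2-1->S2 S3-0->S4 S3-1->S2 S4-0->S5 S4-1->S2 S5-0->S1 S5-1->S2

Handle the two conditions separately and then intersect. One (6 states) tracks the count of `0`s, saturating at 5; the other (5 states) tracks how much of the suffix `1000` has currently been matched. Each combined state is a pair, one component from each; accept when both components accept. After merging equivalent states the machine shrinks.
With 6 states:
        0   1  
>  S0   S1  S0 
   S1   S1  S2 
   S2   S3  S2 
   S3   S4  S2 
   S4   S5  S2 
 * S5   S1  S2 
(> = start, * = accepting)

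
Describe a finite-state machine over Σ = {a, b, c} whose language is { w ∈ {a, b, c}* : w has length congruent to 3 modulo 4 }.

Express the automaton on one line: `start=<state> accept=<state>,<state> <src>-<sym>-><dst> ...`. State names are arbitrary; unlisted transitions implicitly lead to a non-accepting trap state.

start=q0 accept=q3 q0-a->q1 q0-b->q1 q0-c->q1 q1-a->q2 q1-b->q2 q1-c->q2 q2-a->q3 q2-b->q3 q2-c->q3 q3-a->q0 q3-b->q0 q3-c->q0

Only the length mod 4 matters, so use a 4-cycle: from any state, every input symbol moves to the next state, wrapping q3 back to q0. Mark q3 accepting.
With 4 states:
        a   b   c  
>  q0   q1  q1  q1 
   q1   q2  q2  q2 
   q2   q3  q3  q3 
 * q3   q0  q0  q0 
(> = start, * = accepting)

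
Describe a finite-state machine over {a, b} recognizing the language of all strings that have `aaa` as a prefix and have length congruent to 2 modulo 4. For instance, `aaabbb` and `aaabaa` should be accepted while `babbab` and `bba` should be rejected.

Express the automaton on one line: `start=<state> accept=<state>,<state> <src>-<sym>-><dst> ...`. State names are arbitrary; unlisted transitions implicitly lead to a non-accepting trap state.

Build one automaton per condition and run them in lockstep. The first has 5 states tracking whether the input so far still matches the prefix `aaa`; the second has 4 states tracking the input length modulo 4. A product state is a pair (one from each), accepting exactly when both do.
An 11-state machine:
          a    b  
>  q0     q1   q2 
   q1     q3   q4 
   q2     q4   q4 
   q3     q5   q6 
   q4     q6   q6 
   q5     q7   q7 
   q6     q8   q8 
   q7     q9   q9 
   q8     q2   q2 
   q9    q10  q10 
 * q10    q5   q5 
(> = start, * = accepting)

start=q0 accept=q10 q0-a->q1 q0-b->q2 q1-a->q3 q1-b->q4 q2-a->q4 q2-b->q4 q3-a->q5 q3-b->q6 q4-a->q6 q4-b->q6 q5-a->q7 q5-b->q7 q6-a->q8 q6-b->q8 q7-a->q9 q7-b->q9 q8-a->q2 q8-b->q2 q9-a->q10 q9-b->q10 q10-a->q5 q10-b->q5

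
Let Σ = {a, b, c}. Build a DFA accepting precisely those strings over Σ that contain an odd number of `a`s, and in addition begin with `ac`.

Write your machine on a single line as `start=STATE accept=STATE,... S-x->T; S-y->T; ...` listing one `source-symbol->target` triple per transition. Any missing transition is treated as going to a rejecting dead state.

Handle the two conditions separately and then intersect. The first has 2 states tracking the count of `a`s modulo 2; the second has 4 states tracking whether the input so far still matches the prefix `ac`. A product state is a pair (one from each), accepting exactly when both do. Minimizing collapses redundant product states.
With 5 states:
        a   b   c  
>  S0   S1  S2  S2 
   S1   S2  S2  S3 
   S2   S2  S2  S2 
 * S3   S4  S3  S3 
   S4   S3  S4  S4 
(> = start, * = accepting)

start=S0; accept=S3; S0-a->S1; S0-b->S2; S0-c->S2; S1-a->S2; S1-b->S2; S1-c->S3; S2-a->S2; S2-b->S2; S2-c->S2; S3-a->S4; S3-b->S3; S3-c->S3; S4-a->S3; S4-b->S4; S4-c->S4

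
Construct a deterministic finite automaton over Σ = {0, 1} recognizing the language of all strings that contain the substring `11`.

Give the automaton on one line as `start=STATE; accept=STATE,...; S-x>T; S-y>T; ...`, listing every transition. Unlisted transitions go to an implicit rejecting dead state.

States S0..S1 record the length of the longest prefix of `11` that matches the current input suffix. Reaching S2 means `11` has been seen, and we stay there forever. Accept from S2.
3 states suffice.
        0   1  
>  S0   S0  S1 
   S1   S0  S2 
 * S2   S2  S2 
(> = start, * = accepting)

start=S0; accept=S2; S0-0>S0; S0-1>S1; S1-0>S0; S1-1>S2; S2-0>S2; S2-1>S2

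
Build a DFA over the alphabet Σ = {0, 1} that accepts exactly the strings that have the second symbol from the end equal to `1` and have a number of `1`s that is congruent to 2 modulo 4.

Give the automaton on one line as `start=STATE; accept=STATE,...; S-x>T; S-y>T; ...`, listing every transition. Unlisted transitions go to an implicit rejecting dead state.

Build one automaton per condition and run them in lockstep. The first has 7 states tracking the last 2 symbols read; the second has 4 states tracking the count of `1`s modulo 4. A product state is a pair (one from each), accepting exactly when both do. After merging equivalent states the machine shrinks.
An 8-state machine:
        0   1  
>  q0   q0  q1 
   q1   q2  q3 
   q2   q2  q4 
 * q3   q5  q6 
   q4   q5  q6 
 * q5   q7  q6 
   q6   q6  q0 
   q7   q7  q6 
(> = start, * = accepting)

start=q0; accept=q3,q5; q0-0>q0; q0-1>q1; q1-0>q2; q1-1>q3; q2-0>q2; q2-1>q4; q3-0>q5; q3-1>q6; q4-0>q5; q4-1>q6; q5-0>q7; q5-1>q6; q6-0>q6; q6-1>q0; q7-0>q7; q7-1>q6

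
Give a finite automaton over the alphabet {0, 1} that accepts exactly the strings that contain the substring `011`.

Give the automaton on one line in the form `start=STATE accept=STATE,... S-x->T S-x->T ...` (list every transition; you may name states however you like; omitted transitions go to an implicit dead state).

start=q0 accept=q3 q0-0->q1 q0-1->q0 q1-0->q1 q1-1->q2 q2-0->q1 q2-1->q3 q3-0->q3 q3-1->q3

States q0..q2 record the length of the longest prefix of `011` that matches the current input suffix. Reaching q3 means `011` has been seen, and we stay there forever. Accept from q3.
A 4-state machine:
        0   1  
>  q0   q1  q0 
   q1   q1  q2 
   q2   q1  q3 
 * q3   q3  q3 
(> = start, * = accepting)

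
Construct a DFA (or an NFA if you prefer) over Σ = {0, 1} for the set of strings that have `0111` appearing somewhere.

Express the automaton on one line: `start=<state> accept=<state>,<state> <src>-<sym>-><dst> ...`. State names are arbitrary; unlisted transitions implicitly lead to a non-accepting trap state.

start=q0 accept=q4 q0-0->q1 q0-1->q0 q1-0->q1 q1-1->q2 q2-0->q1 q2-1->q3 q3-0->q1 q3-1->q4 q4-0->q4 q4-1->q4

States q0..q3 record the length of the longest prefix of `0111` that matches the current input suffix. Reaching q4 means `0111` has been seen, and we stay there forever. Accept from q4.
A 5-state machine:
        0   1  
>  q0   q1  q0 
   q1   q1  q2 
   q2   q1  q3 
   q3   q1  q4 
 * q4   q4  q4 
(> = start, * = accepting)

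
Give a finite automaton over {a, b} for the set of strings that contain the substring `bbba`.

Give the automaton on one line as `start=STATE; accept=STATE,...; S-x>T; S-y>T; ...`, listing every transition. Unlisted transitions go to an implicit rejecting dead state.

States s0..s3 record the length of the longest prefix of `bbba` that matches the current input suffix. Reaching s4 means `bbba` has been seen, and we stay there forever. Accept from s4.
A 5-state machine:
        a   b  
>  s0   s0  s1 
   s1   s0  s2 
   s2   s0  s3 
   s3   s4  s3 
 * s4   s4  s4 
(> = start, * = accepting)

start=s0; accept=s4; s0-a>s0; s0-b>s1; s1-a>s0; s1-b>s2; s2-a>s0; s2-b>s3; s3-a>s4; s3-b>s3; s4-a>s4; s4-b>s4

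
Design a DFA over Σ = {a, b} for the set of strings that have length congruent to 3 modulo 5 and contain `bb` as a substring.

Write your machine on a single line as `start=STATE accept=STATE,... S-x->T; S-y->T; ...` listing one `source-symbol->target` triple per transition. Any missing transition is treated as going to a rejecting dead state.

start=S0; accept=S8; S0-a->S1; S0-b->S2; S1-a->S3; S1-b->S4; S2-a->S3; S2-b->S5; S3-a->S6; S3-b->S7; S4-a->S6; S4-b->S8; S5-a->S8; S5-b->S8; S6-a->S9; S6-b->S10; S7-a->S9; S7-b->S11; S8-a->S11; S8-b->S11; S9-a->S0; S9-b->S12; S10-a->S0; S10-b->S13; S11-a->S13; S11-b->S13; S12-a->S1; S12-b->S14; S13-a->S14; S13-b->S14; S14-a->S5; S14-b->S5

Handle the two conditions separately and then intersect. The first has 5 states tracking the input length modulo 5; the second has 3 states tracking whether and how much of `bb` has been seen. A product state is a pair (one from each), accepting exactly when both do.
With 15 states:
          a    b  
>  S0     S1   S2 
   S1     S3   S4 
   S2     S3   S5 
   S3     S6   S7 
   S4     S6   S8 
   S5     S8   S8 
   S6     S9  S10 
   S7     S9  S11 
 * S8    S11  S11 
   S9     S0  S12 
   S10    S0  S13 
   S11   S13  S13 
   S12    S1  S14 
   S13   S14  S14 
   S14    S5   S5 
(> = start, * = accepting)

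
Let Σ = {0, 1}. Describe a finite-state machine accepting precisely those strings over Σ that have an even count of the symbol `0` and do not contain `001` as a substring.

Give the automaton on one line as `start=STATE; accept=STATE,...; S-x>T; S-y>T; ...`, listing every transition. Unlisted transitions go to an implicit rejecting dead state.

Handle the two conditions separately and then intersect. One (2 states) tracks the count of `0`s modulo 2; the other (4 states) tracks partial matches of the forbidden pattern `001`. Each combined state is a pair, one component from each; accept when both components accept. After merging equivalent states the machine shrinks.
       0  1 
>* A   B  A 
   B   C  D 
 * C   E  F 
   D   G  D 
   E   C  F 
   F   F  F 
 * G   E  A 
(> = start, * = accepting)

start=A; accept=A,C,G; A-0>B; A-1>A; B-0>C; B-1>D; C-0>E; C-1>F; D-0>G; D-1>D; E-0>C; E-1>F; F-0>F; F-1>F; G-0>E; G-1>A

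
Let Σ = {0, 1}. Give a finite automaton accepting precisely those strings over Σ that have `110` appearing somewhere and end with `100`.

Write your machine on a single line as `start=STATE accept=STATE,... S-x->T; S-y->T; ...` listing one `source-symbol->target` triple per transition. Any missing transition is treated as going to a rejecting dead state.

Run two small machines in parallel and take their product. One (4 states) tracks whether and how much of `110` has been seen; the other (4 states) tracks how much of the suffix `100` has currently been matched. Each combined state is a pair, one component from each; accept when both components accept.
With 9 states:
       0  1 
>  A   A  B 
   B   C  D 
   C   E  B 
   D   F  D 
   E   A  B 
   F   G  H 
 * G   I  H 
   H   F  H 
   I   I  H 
(> = start, * = accepting)

start=A; accept=G; A-0->A; A-1->B; B-0->C; B-1->D; C-0->E; C-1->B; D-0->F; D-1->D; E-0->A; E-1->B; F-0->G; F-1->H; G-0->I; G-1->H; H-0->F; H-1->H; I-0->I; I-1->H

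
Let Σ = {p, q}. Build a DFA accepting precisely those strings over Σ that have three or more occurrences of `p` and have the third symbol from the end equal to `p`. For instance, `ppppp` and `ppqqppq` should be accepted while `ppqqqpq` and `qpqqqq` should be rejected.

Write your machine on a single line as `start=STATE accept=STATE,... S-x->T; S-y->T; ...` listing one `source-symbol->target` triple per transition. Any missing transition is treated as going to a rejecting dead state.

Run two small machines in parallel and take their product. One (5 states) tracks the count of `p`s, saturating at 4; the other (15 states) tracks the last 3 symbols read. Each combined state is a pair, one component from each; accept when both components accept. Equivalent product states are then merged.
          p    q  
>  S0     S1   S0 
   S1     S2   S3 
   S2     S4   S5 
   S3     S6   S3 
 * S4     S4   S7 
   S5     S8   S9 
   S6    S10   S5 
 * S7     S8  S11 
 * S8    S10  S12 
   S9    S13   S9 
   S10    S4   S7 
 * S11   S13   S9 
   S12    S8  S11 
   S13   S10  S12 
(> = start, * = accepting)

start=S0; accept=S4,S7,S8,S11; S0-p->S1; S0-q->S0; S1-p->S2; S1-q->S3; S2-p->S4; S2-q->S5; S3-p->S6; S3-q->S3; S4-p->S4; S4-q->S7; S5-p->S8; S5-q->S9; S6-p->S10; S6-q->S5; S7-p->S8; S7-q->S11; S8-p->S10; S8-q->S12; S9-p->S13; S9-q->S9; S10-p->S4; S10-q->S7; S11-p->S13; S11-q->S9; S12-p->S8; S12-q->S11; S13-p->S10; S13-q->S12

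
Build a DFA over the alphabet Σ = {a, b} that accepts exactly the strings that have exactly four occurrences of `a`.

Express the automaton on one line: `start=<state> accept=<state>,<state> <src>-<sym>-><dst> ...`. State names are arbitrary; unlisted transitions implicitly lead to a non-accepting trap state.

Count `a`s, saturating at 5: states S0 through S4 mean 0 through 4 `a`s seen; S5 means more than 4. Each `a` increments (capped at S5); other symbols loop. Accept from {S4}.
A 6-state machine:
        a   b  
>  S0   S1  S0 
   S1   S2  S1 
   S2   S3  S2 
   S3   S4  S3 
 * S4   S5  S4 
   S5   S5  S5 
(> = start, * = accepting)

start=S0 accept=S4 S0-a->S1 S0-b->S0 S1-a->S2 S1-b->S1 S2-a->S3 S2-b->S2 S3-a->S4 S3-b->S3 S4-a->S5 S4-b->S4 S5-a->S5 S5-b->S5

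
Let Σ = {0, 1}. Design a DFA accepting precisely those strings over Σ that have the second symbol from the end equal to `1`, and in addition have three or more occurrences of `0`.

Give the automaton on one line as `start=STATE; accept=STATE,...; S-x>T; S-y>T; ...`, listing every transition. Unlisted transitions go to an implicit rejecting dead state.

Build one automaton per condition and run them in lockstep. One (7 states) tracks the last 2 symbols read; the other (5 states) tracks the count of `0`s, saturating at 4. Each combined state is a pair, one component from each; accept when both components accept. Minimizing collapses redundant product states.
An 8-state machine:
       0  1 
>  A   B  A 
   B   C  B 
   C   D  E 
   D   D  F 
   E   G  E 
   F   G  H 
 * G   D  F 
 * H   G  H 
(> = start, * = accepting)

start=A; accept=G,H; A-0>B; A-1>A; B-0>C; B-1>B; C-0>D; C-1>E; D-0>D; D-1>F; E-0>G; E-1>E; F-0>G; F-1>H; G-0>D; G-1>F; H-0>G; H-1>H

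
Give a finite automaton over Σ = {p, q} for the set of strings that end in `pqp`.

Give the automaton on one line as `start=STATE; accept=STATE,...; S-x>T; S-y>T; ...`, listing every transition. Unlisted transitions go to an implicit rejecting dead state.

Remember how much of `pqp` the current input suffix matches. State s0 means no match yet; s1 means the last symbol is `p`; s2 means the last 2 symbols are `pq`; s3 means the last 3 symbols are `pqp`. Only s3 accepts. On a mismatch, fall back to the longest proper suffix that is still a prefix of `pqp`.
4 states suffice.
        p   q  
>  s0   s1  s0 
   s1   s1  s2 
   s2   s3  s0 
 * s3   s1  s2 
(> = start, * = accepting)

start=s0; accept=s3; s0-p>s1; s0-q>s0; s1-p>s1; s1-q>s2; s2-p>s3; s2-q>s0; s3-p>s1; s3-q>s2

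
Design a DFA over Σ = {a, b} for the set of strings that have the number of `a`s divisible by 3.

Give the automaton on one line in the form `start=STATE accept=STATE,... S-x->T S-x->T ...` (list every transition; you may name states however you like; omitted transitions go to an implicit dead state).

start=s0 accept=s0 s0-a->s1 s0-b->s0 s1-a->s2 s1-b->s1 s2-a->s0 s2-b->s2

Keep the running count of `a`s modulo 3: each `a` advances along the cycle s0 → s1 → s2 → s0 while other symbols loop. Accept at s0.
3 states suffice.
        a   b  
>* s0   s1  s0 
   s1   s2  s1 
   s2   s0  s2 
(> = start, * = accepting)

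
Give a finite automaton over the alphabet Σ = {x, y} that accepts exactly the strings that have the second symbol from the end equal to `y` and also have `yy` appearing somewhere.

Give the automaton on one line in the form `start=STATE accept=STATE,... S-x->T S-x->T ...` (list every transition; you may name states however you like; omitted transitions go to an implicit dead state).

start=q0 accept=q6,q7 q0-x->q1 q0-y->q2 q1-x->q3 q1-y->q4 q2-x->q5 q2-y->q6 q3-x->q3 q3-y->q4 q4-x->q5 q4-y->q6 q5-x->q3 q5-y->q4 q6-x->q7 q6-y->q6 q7-x->q8 q7-y->q9 q8-x->q8 q8-y->q9 q9-x->q7 q9-y->q6

Run two small machines in parallel and take their product. The first has 7 states tracking the last 2 symbols read; the second has 3 states tracking whether and how much of `yy` has been seen. A product state is a pair (one from each), accepting exactly when both do.
10 states suffice.
        x   y  
>  q0   q1  q2 
   q1   q3  q4 
   q2   q5  q6 
   q3   q3  q4 
   q4   q5  q6 
   q5   q3  q4 
 * q6   q7  q6 
 * q7   q8  q9 
   q8   q8  q9 
   q9   q7  q6 
(> = start, * = accepting)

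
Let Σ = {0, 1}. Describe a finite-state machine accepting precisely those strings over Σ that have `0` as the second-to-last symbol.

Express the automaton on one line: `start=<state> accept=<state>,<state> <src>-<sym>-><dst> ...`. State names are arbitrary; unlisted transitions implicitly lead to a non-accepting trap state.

start=A accept=D,E A-0->B A-1->C B-0->D B-1->E C-0->F C-1->G D-0->D D-1->E E-0->F E-1->G F-0->D F-1->E G-0->F G-1->G

Because acceptance depends on a position counted from the end, the machine has to buffer the most recent 2 symbols. Make each state the string of the last up-to-2 symbols read; on input `x` shift the window left and append `x`. Accept when the buffered window has length 2 and begins with `0`.
A 7-state machine:
       0  1 
>  A   B  C 
   B   D  E 
   C   F  G 
 * D   D  E 
 * E   F  G 
   F   D  E 
   G   F  G 
(> = start, * = accepting)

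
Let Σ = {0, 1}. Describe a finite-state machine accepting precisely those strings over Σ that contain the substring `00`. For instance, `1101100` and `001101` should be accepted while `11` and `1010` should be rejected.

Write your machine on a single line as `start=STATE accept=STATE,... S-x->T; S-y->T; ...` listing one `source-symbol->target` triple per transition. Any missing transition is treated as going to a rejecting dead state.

start=S0; accept=S2; S0-0->S1; S0-1->S0; S1-0->S2; S1-1->S0; S2-0->S2; S2-1->S2

States S0..S1 record the length of the longest prefix of `00` that matches the current input suffix. Reaching S2 means `00` has been seen, and we stay there forever. Accept from S2.
With 3 states:
        0   1  
>  S0   S1  S0 
   S1   S2  S0 
 * S2   S2  S2 
(> = start, * = accepting)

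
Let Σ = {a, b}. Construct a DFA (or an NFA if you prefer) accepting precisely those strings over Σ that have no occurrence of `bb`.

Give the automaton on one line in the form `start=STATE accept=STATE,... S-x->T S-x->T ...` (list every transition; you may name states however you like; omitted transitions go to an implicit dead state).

start=s0 accept=s0,s1 s0-a->s0 s0-b->s1 s1-a->s0 s1-b->s2 s2-a->s2 s2-b->s2

Track partial matches of the forbidden pattern `bb`. State s2 is a dead state reached once `bb` has occurred; every other state accepts. s0 means no part of `bb` is currently matched.
With 3 states:
        a   b  
>* s0   s0  s1 
 * s1   s0  s2 
   s2   s2  s2 
(> = start, * = accepting)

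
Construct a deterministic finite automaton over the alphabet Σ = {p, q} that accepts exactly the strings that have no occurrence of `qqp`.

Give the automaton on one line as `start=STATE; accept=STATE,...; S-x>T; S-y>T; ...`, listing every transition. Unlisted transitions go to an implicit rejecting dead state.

Track partial matches of the forbidden pattern `qqp`. State s3 is a dead state reached once `qqp` has occurred; every other state accepts. s0 means no part of `qqp` is currently matched.
4 states suffice.
        p   q  
>* s0   s0  s1 
 * s1   s0  s2 
 * s2   s3  s2 
   s3   s3  s3 
(> = start, * = accepting)

start=s0; accept=s0,s1,s2; s0-p>s0; s0-q>s1; s1-p>s0; s1-q>s2; s2-p>s3; s2-q>s2; s3-p>s3; s3-q>s3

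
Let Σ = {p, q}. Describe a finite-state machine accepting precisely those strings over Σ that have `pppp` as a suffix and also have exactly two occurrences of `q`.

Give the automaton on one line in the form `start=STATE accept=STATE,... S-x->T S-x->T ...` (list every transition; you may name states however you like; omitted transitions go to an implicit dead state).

Handle the two conditions separately and then intersect. One (5 states) tracks how much of the suffix `pppp` has currently been matched; the other (4 states) tracks the count of `q`s, saturating at 3. Each combined state is a pair, one component from each; accept when both components accept. Minimizing collapses redundant product states.
With 8 states:
       p  q 
>  A   A  B 
   B   B  C 
   C   D  E 
   D   F  E 
   E   E  E 
   F   G  E 
   G   H  E 
 * H   H  E 
(> = start, * = accepting)

start=A accept=H A-p->A A-q->B B-p->B B-q->C C-p->D C-q->E D-p->F D-q->E E-p->E E-q->E F-p->G F-q->E G-p->H G-q->E H-p->H H-q->E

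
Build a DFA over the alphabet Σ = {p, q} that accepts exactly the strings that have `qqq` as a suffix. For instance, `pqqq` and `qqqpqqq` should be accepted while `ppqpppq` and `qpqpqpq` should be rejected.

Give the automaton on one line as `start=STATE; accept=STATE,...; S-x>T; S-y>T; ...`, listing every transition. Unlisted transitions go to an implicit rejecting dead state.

start=A; accept=D; A-p>A; A-q>B; B-p>A; B-q>C; C-p>A; C-q>D; D-p>A; D-q>D

Let each state record the length of the longest suffix of the input read so far that is also a prefix of `qqq`. B means the last symbol is `q`; C means the last 2 symbols are `qq`; D means the last 3 symbols are `qqq`. Accept only at D, where the string currently ends in `qqq`.
       p  q 
>  A   A  B 
   B   A  C 
   C   A  D 
 * D   A  D 
(> = start, * = accepting)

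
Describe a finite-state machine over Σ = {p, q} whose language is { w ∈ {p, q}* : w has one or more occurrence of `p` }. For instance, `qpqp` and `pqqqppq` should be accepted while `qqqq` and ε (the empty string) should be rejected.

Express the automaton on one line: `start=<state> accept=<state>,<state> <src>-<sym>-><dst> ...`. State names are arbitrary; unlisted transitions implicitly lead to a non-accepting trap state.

Only the number of `p`s matters, and only up to 2. Make a chain A → B → C advanced by each `p` (with C absorbing); every other symbol self-loops. The accepting set is {B, C}.
With 3 states:
       p  q 
>  A   B  A 
 * B   C  B 
 * C   C  C 
(> = start, * = accepting)

start=A accept=B,C A-p->B A-q->A B-p->C B-q->B C-p->C C-q->C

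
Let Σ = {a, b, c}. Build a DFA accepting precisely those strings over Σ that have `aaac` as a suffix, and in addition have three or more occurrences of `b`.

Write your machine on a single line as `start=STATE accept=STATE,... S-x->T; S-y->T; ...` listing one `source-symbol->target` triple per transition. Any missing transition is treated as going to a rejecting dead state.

start=q0; accept=q7; q0-a->q0; q0-b->q1; q0-c->q0; q1-a->q1; q1-b->q2; q1-c->q1; q2-a->q2; q2-b->q3; q2-c->q2; q3-a->q4; q3-b->q3; q3-c->q3; q4-a->q5; q4-b->q3; q4-c->q3; q5-a->q6; q5-b->q3; q5-c->q3; q6-a->q6; q6-b->q3; q6-c->q7; q7-a->q4; q7-b->q3; q7-c->q3

Build one automaton per condition and run them in lockstep. The first has 5 states tracking how much of the suffix `aaac` has currently been matched; the second has 5 states tracking the count of `b`s, saturating at 4. A product state is a pair (one from each), accepting exactly when both do. Equivalent product states are then merged.
An 8-state machine:
        a   b   c  
>  q0   q0  q1  q0 
   q1   q1  q2  q1 
   q2   q2  q3  q2 
   q3   q4  q3  q3 
   q4   q5  q3  q3 
   q5   q6  q3  q3 
   q6   q6  q3  q7 
 * q7   q4  q3  q3 
(> = start, * = accepting)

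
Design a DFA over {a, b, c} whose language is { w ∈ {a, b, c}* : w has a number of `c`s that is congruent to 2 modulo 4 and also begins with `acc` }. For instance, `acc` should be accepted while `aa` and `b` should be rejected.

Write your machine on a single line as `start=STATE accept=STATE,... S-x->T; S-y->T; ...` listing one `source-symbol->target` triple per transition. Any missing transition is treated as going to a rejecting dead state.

start=q0; accept=q4; q0-a->q1; q0-b->q2; q0-c->q2; q1-a->q2; q1-b->q2; q1-c->q3; q2-a->q2; q2-b->q2; q2-c->q2; q3-a->q2; q3-b->q2; q3-c->q4; q4-a->q4; q4-b->q4; q4-c->q5; q5-a->q5; q5-b->q5; q5-c->q6; q6-a->q6; q6-b->q6; q6-c->q7; q7-a->q7; q7-b->q7; q7-c->q4

Run two small machines in parallel and take their product. One (4 states) tracks the count of `c`s modulo 4; the other (5 states) tracks whether the input so far still matches the prefix `acc`. Each combined state is a pair, one component from each; accept when both components accept. Minimizing collapses redundant product states.
        a   b   c  
>  q0   q1  q2  q2 
   q1   q2  q2  q3 
   q2   q2  q2  q2 
   q3   q2  q2  q4 
 * q4   q4  q4  q5 
   q5   q5  q5  q6 
   q6   q6  q6  q7 
   q7   q7  q7  q4 
(> = start, * = accepting)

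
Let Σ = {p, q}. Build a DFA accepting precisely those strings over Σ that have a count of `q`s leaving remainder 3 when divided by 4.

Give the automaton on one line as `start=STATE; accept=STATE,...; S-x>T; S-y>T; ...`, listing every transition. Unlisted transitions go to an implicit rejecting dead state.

start=S0; accept=S3; S0-p>S0; S0-q>S1; S1-p>S1; S1-q>S2; S2-p>S2; S2-q>S3; S3-p>S3; S3-q>S0

The only thing that matters is how many `q`s have appeared, reduced mod 4. Use one state per residue: S0 for 0, …, S3 for 3. Reading `q` moves to the next residue; anything else stays put. S3 is accepting.
        p   q  
>  S0   S0  S1 
   S1   S1  S2 
   S2   S2  S3 
 * S3   S3  S0 
(> = start, * = accepting)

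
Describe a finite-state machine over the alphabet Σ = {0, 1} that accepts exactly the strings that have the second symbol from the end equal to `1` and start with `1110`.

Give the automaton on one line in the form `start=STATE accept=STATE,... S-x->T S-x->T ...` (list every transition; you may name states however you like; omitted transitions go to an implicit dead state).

Build one automaton per condition and run them in lockstep. One (7 states) tracks the last 2 symbols read; the other (6 states) tracks whether the input so far still matches the prefix `1110`. Each combined state is a pair, one component from each; accept when both components accept.
       0  1 
>  A   B  C 
   B   D  E 
   C   F  G 
   D   D  E 
   E   F  H 
   F   D  E 
   G   F  I 
   H   F  H 
   I   J  H 
 * J   K  L 
   K   K  L 
   L   J  M 
 * M   J  M 
(> = start, * = accepting)

start=A accept=J,M A-0->B A-1->C B-0->D B-1->E C-0->F C-1->G D-0->D D-1->E E-0->F E-1->H F-0->D F-1->E G-0->F G-1->I H-0->F H-1->H I-0->J I-1->H J-0->K J-1->L K-0->K K-1->L L-0->J L-1->M M-0->J M-1->M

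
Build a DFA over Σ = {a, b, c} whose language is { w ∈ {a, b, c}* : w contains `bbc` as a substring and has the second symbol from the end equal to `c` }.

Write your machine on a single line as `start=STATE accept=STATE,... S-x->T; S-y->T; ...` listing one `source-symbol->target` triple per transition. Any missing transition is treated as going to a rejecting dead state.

start=s0; accept=s14,s15,s16; s0-a->s1; s0-b->s2; s0-c->s3; s1-a->s4; s1-b->s5; s1-c->s6; s2-a->s7; s2-b->s8; s2-c->s9; s3-a->s10; s3-b->s11; s3-c->s12; s4-a->s4; s4-b->s5; s4-c->s6; s5-a->s7; s5-b->s8; s5-c->s9; s6-a->s10; s6-b->s11; s6-c->s12; s7-a->s4; s7-b->s5; s7-c->s6; s8-a->s7; s8-b->s8; s8-c->s13; s9-a->s10; s9-b->s11; s9-c->s12; s10-a->s4; s10-b->s5; s10-c->s6; s11-a->s7; s11-b->s8; s11-c->s9; s12-a->s10; s12-b->s11; s12-c->s12; s13-a->s14; s13-b->s15; s13-c->s16; s14-a->s17; s14-b->s18; s14-c->s19; s15-a->s20; s15-b->s21; s15-c->s13; s16-a->s14; s16-b->s15; s16-c->s16; s17-a->s17; s17-b->s18; s17-c->s19; s18-a->s20; s18-b->s21; s18-c->s13; s19-a->s14; s19-b->s15; s19-c->s16; s20-a->s17; s20-b->s18; s20-c->s19; s21-a->s20; s21-b->s21; s21-c->s13

Build one automaton per condition and run them in lockstep. One (4 states) tracks whether and how much of `bbc` has been seen; the other (13 states) tracks the last 2 symbols read. Each combined state is a pair, one component from each; accept when both components accept.
A 22-state machine:
          a    b    c  
>  s0     s1   s2   s3 
   s1     s4   s5   s6 
   s2     s7   s8   s9 
   s3    s10  s11  s12 
   s4     s4   s5   s6 
   s5     s7   s8   s9 
   s6    s10  s11  s12 
   s7     s4   s5   s6 
   s8     s7   s8  s13 
   s9    s10  s11  s12 
   s10    s4   s5   s6 
   s11    s7   s8   s9 
   s12   s10  s11  s12 
   s13   s14  s15  s16 
 * s14   s17  s18  s19 
 * s15   s20  s21  s13 
 * s16   s14  s15  s16 
   s17   s17  s18  s19 
   s18   s20  s21  s13 
   s19   s14  s15  s16 
   s20   s17  s18  s19 
   s21   s20  s21  s13 
(> = start, * = accepting)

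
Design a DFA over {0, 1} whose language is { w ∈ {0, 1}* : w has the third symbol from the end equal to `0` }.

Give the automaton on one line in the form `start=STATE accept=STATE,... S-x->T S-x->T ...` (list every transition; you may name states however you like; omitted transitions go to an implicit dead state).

start=q0 accept=q7,q8,q9,q10 q0-0->q1 q0-1->q2 q1-0->q3 q1-1->q4 q2-0->q5 q2-1->q6 q3-0->q7 q3-1->q8 q4-0->q9 q4-1->q10 q5-0->q11 q5-1->q12 q6-0->q13 q6-1->q14 q7-0->q7 q7-1->q8 q8-0->q9 q8-1->q10 q9-0->q11 q9-1->q12 q10-0->q13 q10-1->q14 q11-0->q7 q11-1->q8 q12-0->q9 q12-1->q10 q13-0->q11 q13-1->q12 q14-0->q13 q14-1->q14

Because acceptance depends on a position counted from the end, the machine has to buffer the most recent 3 symbols. Make each state the string of the last up-to-3 symbols read; on input `x` shift the window left and append `x`. Accept when the buffered window has length 3 and begins with `0`.
With 15 states:
          0    1  
>  q0     q1   q2 
   q1     q3   q4 
   q2     q5   q6 
   q3     q7   q8 
   q4     q9  q10 
   q5    q11  q12 
   q6    q13  q14 
 * q7     q7   q8 
 * q8     q9  q10 
 * q9    q11  q12 
 * q10   q13  q14 
   q11    q7   q8 
   q12    q9  q10 
   q13   q11  q12 
   q14   q13  q14 
(> = start, * = accepting)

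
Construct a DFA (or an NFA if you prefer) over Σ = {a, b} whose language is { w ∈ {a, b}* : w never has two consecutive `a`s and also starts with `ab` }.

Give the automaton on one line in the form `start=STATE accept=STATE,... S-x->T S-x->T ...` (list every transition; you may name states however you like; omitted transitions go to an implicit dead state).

start=S0 accept=S3,S4 S0-a->S1 S0-b->S2 S1-a->S2 S1-b->S3 S2-a->S2 S2-b->S2 S3-a->S4 S3-b->S3 S4-a->S2 S4-b->S3

Run two small machines in parallel and take their product. One (3 states) tracks partial matches of the forbidden pattern `aa`; the other (4 states) tracks whether the input so far still matches the prefix `ab`. Each combined state is a pair, one component from each; accept when both components accept. After merging equivalent states the machine shrinks.
A 5-state machine:
        a   b  
>  S0   S1  S2 
   S1   S2  S3 
   S2   S2  S2 
 * S3   S4  S3 
 * S4   S2  S3 
(> = start, * = accepting)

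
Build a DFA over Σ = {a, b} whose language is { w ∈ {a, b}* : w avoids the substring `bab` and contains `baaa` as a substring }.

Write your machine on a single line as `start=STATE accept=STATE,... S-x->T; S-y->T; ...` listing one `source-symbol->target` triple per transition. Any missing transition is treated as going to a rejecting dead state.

start=s0; accept=s5,s6,s7; s0-a->s0; s0-b->s1; s1-a->s2; s1-b->s1; s2-a->s3; s2-b->s4; s3-a->s5; s3-b->s1; s4-a->s4; s4-b->s4; s5-a->s5; s5-b->s6; s6-a->s7; s6-b->s6; s7-a->s5; s7-b->s4

Run two small machines in parallel and take their product. The first has 4 states tracking partial matches of the forbidden pattern `bab`; the second has 5 states tracking whether and how much of `baaa` has been seen. A product state is a pair (one from each), accepting exactly when both do. Equivalent product states are then merged.
An 8-state machine:
        a   b  
>  s0   s0  s1 
   s1   s2  s1 
   s2   s3  s4 
   s3   s5  s1 
   s4   s4  s4 
 * s5   s5  s6 
 * s6   s7  s6 
 * s7   s5  s4 
(> = start, * = accepting)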